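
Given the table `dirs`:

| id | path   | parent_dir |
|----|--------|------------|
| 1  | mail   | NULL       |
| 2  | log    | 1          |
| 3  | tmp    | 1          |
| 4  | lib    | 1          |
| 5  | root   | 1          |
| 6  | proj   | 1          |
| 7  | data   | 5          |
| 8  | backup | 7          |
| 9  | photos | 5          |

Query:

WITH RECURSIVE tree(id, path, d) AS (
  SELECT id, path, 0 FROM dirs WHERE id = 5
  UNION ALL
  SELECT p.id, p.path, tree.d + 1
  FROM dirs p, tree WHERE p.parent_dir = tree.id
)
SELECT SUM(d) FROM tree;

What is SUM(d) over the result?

4

Base: id=5 (root) at d 0.
Iteration 1: rows with parent_dir in {5} -> data (id 7, d 1), photos (id 9, d 1).
Iteration 2: rows with parent_dir in {7,9} -> backup (id 8, d 2).
Iteration 3: no rows with parent_dir in {8}; recursion stops.
SUM(d) = 0 + 1 + 1 + 2 = 4.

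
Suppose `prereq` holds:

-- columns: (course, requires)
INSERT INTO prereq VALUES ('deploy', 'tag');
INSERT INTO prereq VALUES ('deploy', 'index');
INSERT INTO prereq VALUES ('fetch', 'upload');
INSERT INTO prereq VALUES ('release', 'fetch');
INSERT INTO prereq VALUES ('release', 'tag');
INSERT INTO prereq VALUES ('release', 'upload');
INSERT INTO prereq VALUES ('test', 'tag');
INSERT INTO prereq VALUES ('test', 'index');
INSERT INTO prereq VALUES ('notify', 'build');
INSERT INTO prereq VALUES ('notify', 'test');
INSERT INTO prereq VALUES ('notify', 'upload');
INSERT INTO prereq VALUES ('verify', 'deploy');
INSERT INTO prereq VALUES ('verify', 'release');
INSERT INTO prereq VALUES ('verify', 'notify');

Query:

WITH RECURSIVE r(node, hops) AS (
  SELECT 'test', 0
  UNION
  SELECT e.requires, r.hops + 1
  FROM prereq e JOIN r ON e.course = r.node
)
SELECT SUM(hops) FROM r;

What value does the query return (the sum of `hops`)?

Base: (test, hops=0).
Iteration 1: edges from {test} -> (index, hops=1), (tag, hops=1).
Iteration 2: no outgoing edges from {index,tag}; recursion stops.
SUM(hops) = 0 + 1 + 1 = 2.

2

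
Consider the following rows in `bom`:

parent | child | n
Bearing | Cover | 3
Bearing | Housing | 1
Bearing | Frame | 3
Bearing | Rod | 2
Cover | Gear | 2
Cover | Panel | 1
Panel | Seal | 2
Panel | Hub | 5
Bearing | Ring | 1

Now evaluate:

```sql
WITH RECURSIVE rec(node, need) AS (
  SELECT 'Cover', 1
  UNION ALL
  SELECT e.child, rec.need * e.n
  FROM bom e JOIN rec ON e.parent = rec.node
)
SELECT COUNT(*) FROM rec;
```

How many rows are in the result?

5

Base: (Cover, need=1).
Iteration 1: components of {Cover} -> Gear = 1*2 = 2, Panel = 1*1 = 1.
Iteration 2: components of {Gear,Panel} -> Hub = 1*5 = 5, Seal = 1*2 = 2.
Iteration 3: no further components; recursion stops.
Total rows emitted: 5.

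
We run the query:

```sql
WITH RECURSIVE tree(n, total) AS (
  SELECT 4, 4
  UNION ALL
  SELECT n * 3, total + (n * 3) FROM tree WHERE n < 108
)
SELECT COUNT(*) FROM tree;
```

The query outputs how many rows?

4

Base: n=4, total=4.
Iteration 1: 4 < 108 holds -> n = 4 * 3 = 12, total = 4 + 12 = 16.
Iteration 2: 12 < 108 holds -> n = 12 * 3 = 36, total = 16 + 36 = 52.
Iteration 3: 36 < 108 holds -> n = 36 * 3 = 108, total = 52 + 108 = 160.
Iteration 4: 108 < 108 fails; recursion stops.
Total rows emitted: 4.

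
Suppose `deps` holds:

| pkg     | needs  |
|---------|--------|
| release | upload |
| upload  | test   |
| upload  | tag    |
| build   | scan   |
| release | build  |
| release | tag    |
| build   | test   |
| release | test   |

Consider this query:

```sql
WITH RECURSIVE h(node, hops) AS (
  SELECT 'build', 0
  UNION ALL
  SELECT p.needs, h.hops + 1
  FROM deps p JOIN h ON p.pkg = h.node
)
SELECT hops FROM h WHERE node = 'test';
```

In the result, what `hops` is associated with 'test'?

1

Base: (build, hops=0).
Iteration 1: edges from {build} -> (scan, hops=1), (test, hops=1).
Iteration 2: no outgoing edges from {scan,test}; recursion stops.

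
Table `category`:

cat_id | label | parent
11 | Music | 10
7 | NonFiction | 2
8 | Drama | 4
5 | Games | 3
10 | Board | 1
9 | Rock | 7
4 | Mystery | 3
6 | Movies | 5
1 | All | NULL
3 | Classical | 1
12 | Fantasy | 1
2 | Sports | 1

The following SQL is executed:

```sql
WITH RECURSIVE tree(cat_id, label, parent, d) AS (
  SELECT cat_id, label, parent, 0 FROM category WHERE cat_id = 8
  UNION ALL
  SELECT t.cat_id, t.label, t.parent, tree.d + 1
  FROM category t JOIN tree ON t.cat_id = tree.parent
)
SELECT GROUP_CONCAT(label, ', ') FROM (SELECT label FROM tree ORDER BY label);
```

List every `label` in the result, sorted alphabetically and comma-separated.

Base: cat_id=8 (Drama), parent=4, d 0.
Iteration 1: join on cat_id=4 -> Mystery (id 4, parent=3, d 1).
Iteration 2: join on cat_id=3 -> Classical (id 3, parent=1, d 2).
Iteration 3: join on cat_id=1 -> All (id 1, parent=NULL, d 3).
Iteration 4: parent is NULL; no match; recursion stops.

All, Classical, Drama, Mystery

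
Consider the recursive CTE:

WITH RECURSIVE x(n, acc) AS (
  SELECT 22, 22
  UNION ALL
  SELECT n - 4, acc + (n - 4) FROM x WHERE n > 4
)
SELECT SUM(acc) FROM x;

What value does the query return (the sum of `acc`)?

322

Base: n=22, acc=22.
Iteration 1: 22 > 4 holds -> n = 22 - 4 = 18, acc = 22 + 18 = 40.
Iteration 2: 18 > 4 holds -> n = 18 - 4 = 14, acc = 40 + 14 = 54.
Iteration 3: 14 > 4 holds -> n = 14 - 4 = 10, acc = 54 + 10 = 64.
Iteration 4: 10 > 4 holds -> n = 10 - 4 = 6, acc = 64 + 6 = 70.
Iteration 5: 6 > 4 holds -> n = 6 - 4 = 2, acc = 70 + 2 = 72.
Iteration 6: 2 > 4 fails; recursion stops.
SUM(acc) = 22 + 40 + 54 + 64 + 70 + 72 = 322.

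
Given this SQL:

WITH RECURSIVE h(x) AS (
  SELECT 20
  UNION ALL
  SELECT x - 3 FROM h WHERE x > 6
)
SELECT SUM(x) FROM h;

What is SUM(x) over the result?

75

Base: x=20.
Iteration 1: 20 > 6 holds -> x = 20 - 3 = 17.
Iteration 2: 17 > 6 holds -> x = 17 - 3 = 14.
Iteration 3: 14 > 6 holds -> x = 14 - 3 = 11.
Iteration 4: 11 > 6 holds -> x = 11 - 3 = 8.
Iteration 5: 8 > 6 holds -> x = 8 - 3 = 5.
Iteration 6: 5 > 6 fails; recursion stops.
SUM(x) = 20 + 17 + 14 + 11 + 8 + 5 = 75.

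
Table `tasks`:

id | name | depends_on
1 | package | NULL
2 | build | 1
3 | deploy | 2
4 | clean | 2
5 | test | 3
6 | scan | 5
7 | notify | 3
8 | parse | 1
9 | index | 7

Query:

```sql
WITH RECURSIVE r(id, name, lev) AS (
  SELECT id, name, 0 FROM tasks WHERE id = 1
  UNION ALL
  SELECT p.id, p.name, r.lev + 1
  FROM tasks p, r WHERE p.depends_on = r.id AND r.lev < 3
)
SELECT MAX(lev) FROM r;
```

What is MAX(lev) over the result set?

3

Base: id=1 (package) at lev 0.
Iteration 1: rows with depends_on in {1} -> build (id 2, lev 1), parse (id 8, lev 1).
Iteration 2: rows with depends_on in {2,8} -> deploy (id 3, lev 2), clean (id 4, lev 2).
Iteration 3: rows with depends_on in {3,4} -> test (id 5, lev 3), notify (id 7, lev 3).
Iteration 4: lev < 3 fails for all current rows; recursion stops.
lev values: 0, 1, 1, 2, 2, 3, 3; the maximum is 3.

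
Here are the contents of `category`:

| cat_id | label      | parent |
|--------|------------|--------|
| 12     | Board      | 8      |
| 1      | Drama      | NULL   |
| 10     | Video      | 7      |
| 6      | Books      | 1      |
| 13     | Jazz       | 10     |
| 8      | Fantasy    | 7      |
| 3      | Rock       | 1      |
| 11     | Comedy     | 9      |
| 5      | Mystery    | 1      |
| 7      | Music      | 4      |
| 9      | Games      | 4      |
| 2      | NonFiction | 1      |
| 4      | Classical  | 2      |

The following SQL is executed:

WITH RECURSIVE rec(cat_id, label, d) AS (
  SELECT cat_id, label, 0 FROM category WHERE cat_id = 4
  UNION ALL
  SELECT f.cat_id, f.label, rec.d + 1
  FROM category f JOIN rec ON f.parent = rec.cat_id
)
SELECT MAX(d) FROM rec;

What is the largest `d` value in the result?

3

Base: cat_id=4 (Classical) at d 0.
Iteration 1: rows with parent in {4} -> Music (id 7, d 1), Games (id 9, d 1).
Iteration 2: rows with parent in {7,9} -> Fantasy (id 8, d 2), Video (id 10, d 2), Comedy (id 11, d 2).
Iteration 3: rows with parent in {8,10,11} -> Board (id 12, d 3), Jazz (id 13, d 3).
Iteration 4: no rows with parent in {12,13}; recursion stops.
d values: 0, 1, 1, 2, 2, 2, 3, 3; the maximum is 3.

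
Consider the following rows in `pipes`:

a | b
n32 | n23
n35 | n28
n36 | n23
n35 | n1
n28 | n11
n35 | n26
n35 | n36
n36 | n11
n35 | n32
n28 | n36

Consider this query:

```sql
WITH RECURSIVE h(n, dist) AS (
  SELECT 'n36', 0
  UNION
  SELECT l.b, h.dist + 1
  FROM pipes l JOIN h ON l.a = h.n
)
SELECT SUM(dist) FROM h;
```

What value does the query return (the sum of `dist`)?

2

Base: (n36, dist=0).
Iteration 1: edges from {n36} -> (n11, dist=1), (n23, dist=1).
Iteration 2: no outgoing edges from {n11,n23}; recursion stops.
SUM(dist) = 0 + 1 + 1 = 2.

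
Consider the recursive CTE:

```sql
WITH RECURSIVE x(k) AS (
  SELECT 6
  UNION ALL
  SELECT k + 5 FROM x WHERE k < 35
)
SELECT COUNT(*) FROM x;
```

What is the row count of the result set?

7

Base: k=6.
Iteration 1: 6 < 35 holds -> k = 6 + 5 = 11.
Iteration 2: 11 < 35 holds -> k = 11 + 5 = 16.
Iteration 3: 16 < 35 holds -> k = 16 + 5 = 21.
Iteration 4: 21 < 35 holds -> k = 21 + 5 = 26.
Iteration 5: 26 < 35 holds -> k = 26 + 5 = 31.
Iteration 6: 31 < 35 holds -> k = 31 + 5 = 36.
Iteration 7: 36 < 35 fails; recursion stops.
Total rows emitted: 7.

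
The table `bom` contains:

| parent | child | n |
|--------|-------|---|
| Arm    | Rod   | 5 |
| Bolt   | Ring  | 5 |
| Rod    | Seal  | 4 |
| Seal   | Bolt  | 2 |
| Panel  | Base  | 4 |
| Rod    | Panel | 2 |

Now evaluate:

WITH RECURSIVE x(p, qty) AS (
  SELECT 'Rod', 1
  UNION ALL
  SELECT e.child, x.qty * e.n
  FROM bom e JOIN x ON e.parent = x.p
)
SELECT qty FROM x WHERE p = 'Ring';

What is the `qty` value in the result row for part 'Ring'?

Base: (Rod, qty=1).
Iteration 1: components of {Rod} -> Panel = 1*2 = 2, Seal = 1*4 = 4.
Iteration 2: components of {Panel,Seal} -> Base = 2*4 = 8, Bolt = 4*2 = 8.
Iteration 3: components of {Base,Bolt} -> Ring = 8*5 = 40.
Iteration 4: no further components; recursion stops.

40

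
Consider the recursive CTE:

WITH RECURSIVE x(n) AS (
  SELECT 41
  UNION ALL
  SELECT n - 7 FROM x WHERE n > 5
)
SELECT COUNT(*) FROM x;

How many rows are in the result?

7

Base: n=41.
Iteration 1: 41 > 5 holds -> n = 41 - 7 = 34.
Iteration 2: 34 > 5 holds -> n = 34 - 7 = 27.
Iteration 3: 27 > 5 holds -> n = 27 - 7 = 20.
Iteration 4: 20 > 5 holds -> n = 20 - 7 = 13.
Iteration 5: 13 > 5 holds -> n = 13 - 7 = 6.
Iteration 6: 6 > 5 holds -> n = 6 - 7 = -1.
Iteration 7: -1 > 5 fails; recursion stops.
Total rows emitted: 7.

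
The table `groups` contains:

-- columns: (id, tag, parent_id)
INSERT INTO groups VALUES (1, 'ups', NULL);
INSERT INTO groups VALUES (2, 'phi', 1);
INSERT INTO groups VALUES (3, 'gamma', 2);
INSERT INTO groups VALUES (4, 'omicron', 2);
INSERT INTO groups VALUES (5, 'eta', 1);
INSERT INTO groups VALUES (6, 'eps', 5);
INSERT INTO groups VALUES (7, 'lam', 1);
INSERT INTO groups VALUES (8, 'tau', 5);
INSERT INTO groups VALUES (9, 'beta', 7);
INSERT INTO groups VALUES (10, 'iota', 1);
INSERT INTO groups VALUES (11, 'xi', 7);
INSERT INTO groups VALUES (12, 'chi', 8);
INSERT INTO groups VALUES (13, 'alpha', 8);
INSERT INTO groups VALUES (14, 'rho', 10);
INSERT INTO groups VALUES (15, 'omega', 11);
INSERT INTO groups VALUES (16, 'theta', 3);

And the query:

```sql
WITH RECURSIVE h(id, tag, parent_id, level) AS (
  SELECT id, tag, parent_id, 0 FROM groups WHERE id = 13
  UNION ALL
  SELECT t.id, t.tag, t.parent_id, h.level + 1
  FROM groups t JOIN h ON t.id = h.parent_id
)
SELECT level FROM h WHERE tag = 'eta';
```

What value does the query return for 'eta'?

Base: id=13 (alpha), parent_id=8, level 0.
Iteration 1: join on id=8 -> tau (id 8, parent_id=5, level 1).
Iteration 2: join on id=5 -> eta (id 5, parent_id=1, level 2).
Iteration 3: join on id=1 -> ups (id 1, parent_id=NULL, level 3).
Iteration 4: parent_id is NULL; no match; recursion stops.

2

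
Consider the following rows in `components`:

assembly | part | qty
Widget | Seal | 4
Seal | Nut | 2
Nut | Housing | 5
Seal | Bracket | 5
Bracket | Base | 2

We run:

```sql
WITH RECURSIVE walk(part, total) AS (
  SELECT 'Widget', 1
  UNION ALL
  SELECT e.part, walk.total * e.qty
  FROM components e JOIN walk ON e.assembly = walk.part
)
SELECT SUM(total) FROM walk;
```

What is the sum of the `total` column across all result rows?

113

Base: (Widget, total=1).
Iteration 1: components of {Widget} -> Seal = 1*4 = 4.
Iteration 2: components of {Seal} -> Bracket = 4*5 = 20, Nut = 4*2 = 8.
Iteration 3: components of {Bracket,Nut} -> Base = 20*2 = 40, Housing = 8*5 = 40.
Iteration 4: no further components; recursion stops.
SUM(total) = 1 + 4 + 8 + 20 + 40 + 40 = 113.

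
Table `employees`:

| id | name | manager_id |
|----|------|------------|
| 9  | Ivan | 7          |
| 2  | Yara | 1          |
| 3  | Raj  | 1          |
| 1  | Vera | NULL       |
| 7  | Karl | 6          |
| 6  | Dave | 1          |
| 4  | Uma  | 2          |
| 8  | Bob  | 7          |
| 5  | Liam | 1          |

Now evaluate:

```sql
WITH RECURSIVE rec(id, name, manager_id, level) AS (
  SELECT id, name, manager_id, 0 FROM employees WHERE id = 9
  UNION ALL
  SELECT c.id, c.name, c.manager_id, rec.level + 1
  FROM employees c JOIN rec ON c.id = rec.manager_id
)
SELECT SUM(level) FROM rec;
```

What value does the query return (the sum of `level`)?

6

Base: id=9 (Ivan), manager_id=7, level 0.
Iteration 1: join on id=7 -> Karl (id 7, manager_id=6, level 1).
Iteration 2: join on id=6 -> Dave (id 6, manager_id=1, level 2).
Iteration 3: join on id=1 -> Vera (id 1, manager_id=NULL, level 3).
Iteration 4: manager_id is NULL; no match; recursion stops.
SUM(level) = 0 + 1 + 2 + 3 = 6.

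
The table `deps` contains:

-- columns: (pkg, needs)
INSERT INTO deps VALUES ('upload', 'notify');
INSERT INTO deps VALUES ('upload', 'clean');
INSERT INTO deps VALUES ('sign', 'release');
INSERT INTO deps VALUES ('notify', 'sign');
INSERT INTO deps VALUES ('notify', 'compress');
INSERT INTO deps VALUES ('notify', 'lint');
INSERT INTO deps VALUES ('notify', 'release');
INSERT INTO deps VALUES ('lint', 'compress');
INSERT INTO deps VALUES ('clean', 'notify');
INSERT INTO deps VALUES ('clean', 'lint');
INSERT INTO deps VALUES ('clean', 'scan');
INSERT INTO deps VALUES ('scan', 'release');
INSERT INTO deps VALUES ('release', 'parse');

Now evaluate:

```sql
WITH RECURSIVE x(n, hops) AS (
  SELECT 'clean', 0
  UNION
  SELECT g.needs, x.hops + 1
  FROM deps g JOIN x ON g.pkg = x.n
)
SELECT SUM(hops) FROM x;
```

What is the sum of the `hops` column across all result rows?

Base: (clean, hops=0).
Iteration 1: edges from {clean} -> (lint, hops=1), (notify, hops=1), (scan, hops=1).
Iteration 2: edges from {lint,notify,scan} -> (compress, hops=2), (lint, hops=2), (release, hops=2), (sign, hops=2). [UNION drops 2 duplicate row(s)]
Iteration 3: edges from {compress,lint,release,sign} -> (compress, hops=3), (parse, hops=3), (release, hops=3).
Iteration 4: edges from {compress,parse,release} -> (parse, hops=4).
Iteration 5: no outgoing edges from {parse}; recursion stops.
SUM(hops) = 0 + 1 + 1 + 1 + 2 + 2 + 2 + 2 + 3 + 3 + 3 + 4 = 24.

24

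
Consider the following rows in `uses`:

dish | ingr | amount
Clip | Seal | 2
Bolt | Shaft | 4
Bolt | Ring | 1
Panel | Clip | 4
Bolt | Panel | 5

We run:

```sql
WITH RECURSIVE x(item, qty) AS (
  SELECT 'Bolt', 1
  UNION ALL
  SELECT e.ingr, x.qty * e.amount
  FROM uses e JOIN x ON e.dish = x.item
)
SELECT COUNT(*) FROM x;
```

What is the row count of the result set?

Base: (Bolt, qty=1).
Iteration 1: components of {Bolt} -> Panel = 1*5 = 5, Ring = 1*1 = 1, Shaft = 1*4 = 4.
Iteration 2: components of {Panel,Ring,Shaft} -> Clip = 5*4 = 20.
Iteration 3: components of {Clip} -> Seal = 20*2 = 40.
Iteration 4: no further components; recursion stops.
Total rows emitted: 6.

6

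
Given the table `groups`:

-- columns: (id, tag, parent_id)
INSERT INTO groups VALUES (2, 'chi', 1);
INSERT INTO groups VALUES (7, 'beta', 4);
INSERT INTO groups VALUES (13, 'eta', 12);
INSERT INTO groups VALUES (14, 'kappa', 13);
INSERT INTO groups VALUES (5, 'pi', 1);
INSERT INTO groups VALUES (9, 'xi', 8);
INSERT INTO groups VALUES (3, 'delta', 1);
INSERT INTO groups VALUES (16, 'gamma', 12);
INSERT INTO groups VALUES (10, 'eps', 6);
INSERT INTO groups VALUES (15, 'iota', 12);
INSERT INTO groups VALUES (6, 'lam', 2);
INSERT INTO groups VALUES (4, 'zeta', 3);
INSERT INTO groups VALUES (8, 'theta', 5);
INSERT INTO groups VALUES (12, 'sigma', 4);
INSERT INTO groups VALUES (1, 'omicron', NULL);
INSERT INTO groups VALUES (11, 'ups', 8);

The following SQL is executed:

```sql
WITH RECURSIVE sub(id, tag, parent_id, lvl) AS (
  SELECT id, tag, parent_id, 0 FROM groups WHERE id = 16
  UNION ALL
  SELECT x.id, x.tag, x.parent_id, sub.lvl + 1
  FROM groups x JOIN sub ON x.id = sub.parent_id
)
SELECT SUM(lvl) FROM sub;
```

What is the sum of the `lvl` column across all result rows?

Base: id=16 (gamma), parent_id=12, lvl 0.
Iteration 1: join on id=12 -> sigma (id 12, parent_id=4, lvl 1).
Iteration 2: join on id=4 -> zeta (id 4, parent_id=3, lvl 2).
Iteration 3: join on id=3 -> delta (id 3, parent_id=1, lvl 3).
Iteration 4: join on id=1 -> omicron (id 1, parent_id=NULL, lvl 4).
Iteration 5: parent_id is NULL; no match; recursion stops.
SUM(lvl) = 0 + 1 + 2 + 3 + 4 = 10.

10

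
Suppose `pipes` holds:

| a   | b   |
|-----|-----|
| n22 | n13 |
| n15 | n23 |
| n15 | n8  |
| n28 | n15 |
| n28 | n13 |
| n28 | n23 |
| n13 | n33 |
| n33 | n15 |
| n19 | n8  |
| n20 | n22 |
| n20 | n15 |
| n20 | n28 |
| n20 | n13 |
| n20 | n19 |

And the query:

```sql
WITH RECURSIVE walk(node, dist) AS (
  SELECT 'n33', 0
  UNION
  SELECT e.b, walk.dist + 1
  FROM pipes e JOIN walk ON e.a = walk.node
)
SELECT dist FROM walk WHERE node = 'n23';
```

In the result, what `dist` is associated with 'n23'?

Base: (n33, dist=0).
Iteration 1: edges from {n33} -> (n15, dist=1).
Iteration 2: edges from {n15} -> (n23, dist=2), (n8, dist=2).
Iteration 3: no outgoing edges from {n23,n8}; recursion stops.

2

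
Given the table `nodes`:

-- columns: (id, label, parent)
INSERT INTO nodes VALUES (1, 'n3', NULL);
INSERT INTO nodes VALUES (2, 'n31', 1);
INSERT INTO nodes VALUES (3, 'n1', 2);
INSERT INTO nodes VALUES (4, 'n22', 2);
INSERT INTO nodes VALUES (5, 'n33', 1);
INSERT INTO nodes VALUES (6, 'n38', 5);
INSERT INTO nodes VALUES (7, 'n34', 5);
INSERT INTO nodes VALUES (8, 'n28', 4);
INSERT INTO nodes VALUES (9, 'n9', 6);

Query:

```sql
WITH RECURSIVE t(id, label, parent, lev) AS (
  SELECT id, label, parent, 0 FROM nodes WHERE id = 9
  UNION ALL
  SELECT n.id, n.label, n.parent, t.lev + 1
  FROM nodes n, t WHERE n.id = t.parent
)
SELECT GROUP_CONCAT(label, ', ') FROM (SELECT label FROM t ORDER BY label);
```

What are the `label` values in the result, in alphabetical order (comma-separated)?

Base: id=9 (n9), parent=6, lev 0.
Iteration 1: join on id=6 -> n38 (id 6, parent=5, lev 1).
Iteration 2: join on id=5 -> n33 (id 5, parent=1, lev 2).
Iteration 3: join on id=1 -> n3 (id 1, parent=NULL, lev 3).
Iteration 4: parent is NULL; no match; recursion stops.

n3, n33, n38, n9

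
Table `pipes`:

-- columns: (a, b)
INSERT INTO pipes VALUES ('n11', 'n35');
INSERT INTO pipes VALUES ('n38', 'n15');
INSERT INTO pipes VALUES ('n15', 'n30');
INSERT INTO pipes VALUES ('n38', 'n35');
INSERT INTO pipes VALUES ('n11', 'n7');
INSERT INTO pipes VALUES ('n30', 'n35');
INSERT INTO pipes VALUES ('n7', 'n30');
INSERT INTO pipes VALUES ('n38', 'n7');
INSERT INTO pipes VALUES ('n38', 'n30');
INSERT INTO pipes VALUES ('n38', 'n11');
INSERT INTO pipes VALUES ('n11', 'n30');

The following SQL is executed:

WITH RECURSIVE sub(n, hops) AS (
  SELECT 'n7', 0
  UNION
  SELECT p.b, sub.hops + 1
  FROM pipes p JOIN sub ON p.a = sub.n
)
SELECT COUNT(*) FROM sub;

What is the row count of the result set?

3

Base: (n7, hops=0).
Iteration 1: edges from {n7} -> (n30, hops=1).
Iteration 2: edges from {n30} -> (n35, hops=2).
Iteration 3: no outgoing edges from {n35}; recursion stops.
Total rows emitted: 3.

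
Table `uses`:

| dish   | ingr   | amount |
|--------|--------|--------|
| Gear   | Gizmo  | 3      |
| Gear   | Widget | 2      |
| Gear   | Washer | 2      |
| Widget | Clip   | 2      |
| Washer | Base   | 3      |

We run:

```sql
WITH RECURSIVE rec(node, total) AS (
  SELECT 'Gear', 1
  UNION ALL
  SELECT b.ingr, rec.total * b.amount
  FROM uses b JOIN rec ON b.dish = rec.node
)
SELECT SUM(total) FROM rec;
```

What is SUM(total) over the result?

18

Base: (Gear, total=1).
Iteration 1: components of {Gear} -> Gizmo = 1*3 = 3, Washer = 1*2 = 2, Widget = 1*2 = 2.
Iteration 2: components of {Gizmo,Washer,Widget} -> Base = 2*3 = 6, Clip = 2*2 = 4.
Iteration 3: no further components; recursion stops.
SUM(total) = 1 + 3 + 2 + 2 + 6 + 4 = 18.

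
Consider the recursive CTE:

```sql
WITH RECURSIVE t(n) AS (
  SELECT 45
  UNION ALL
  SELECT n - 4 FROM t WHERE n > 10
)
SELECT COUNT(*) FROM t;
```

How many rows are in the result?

10

Base: n=45.
Iteration 1: 45 > 10 holds -> n = 45 - 4 = 41.
Iteration 2: 41 > 10 holds -> n = 41 - 4 = 37.
Iteration 3: 37 > 10 holds -> n = 37 - 4 = 33.
Iteration 4: 33 > 10 holds -> n = 33 - 4 = 29.
Iteration 5: 29 > 10 holds -> n = 29 - 4 = 25.
Iteration 6: 25 > 10 holds -> n = 25 - 4 = 21.
Iteration 7: 21 > 10 holds -> n = 21 - 4 = 17.
Iteration 8: 17 > 10 holds -> n = 17 - 4 = 13.
Iteration 9: 13 > 10 holds -> n = 13 - 4 = 9.
Iteration 10: 9 > 10 fails; recursion stops.
Total rows emitted: 10.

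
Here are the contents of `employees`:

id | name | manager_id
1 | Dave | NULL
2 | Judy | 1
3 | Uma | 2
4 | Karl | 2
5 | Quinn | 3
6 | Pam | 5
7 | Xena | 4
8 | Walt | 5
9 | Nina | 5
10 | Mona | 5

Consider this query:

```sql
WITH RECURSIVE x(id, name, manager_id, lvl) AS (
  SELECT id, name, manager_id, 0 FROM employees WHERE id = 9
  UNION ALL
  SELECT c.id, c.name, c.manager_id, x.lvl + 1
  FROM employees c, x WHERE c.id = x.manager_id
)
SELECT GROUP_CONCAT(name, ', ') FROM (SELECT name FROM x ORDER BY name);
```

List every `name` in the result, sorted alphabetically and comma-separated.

Dave, Judy, Nina, Quinn, Uma

Base: id=9 (Nina), manager_id=5, lvl 0.
Iteration 1: join on id=5 -> Quinn (id 5, manager_id=3, lvl 1).
Iteration 2: join on id=3 -> Uma (id 3, manager_id=2, lvl 2).
Iteration 3: join on id=2 -> Judy (id 2, manager_id=1, lvl 3).
Iteration 4: join on id=1 -> Dave (id 1, manager_id=NULL, lvl 4).
Iteration 5: manager_id is NULL; no match; recursion stops.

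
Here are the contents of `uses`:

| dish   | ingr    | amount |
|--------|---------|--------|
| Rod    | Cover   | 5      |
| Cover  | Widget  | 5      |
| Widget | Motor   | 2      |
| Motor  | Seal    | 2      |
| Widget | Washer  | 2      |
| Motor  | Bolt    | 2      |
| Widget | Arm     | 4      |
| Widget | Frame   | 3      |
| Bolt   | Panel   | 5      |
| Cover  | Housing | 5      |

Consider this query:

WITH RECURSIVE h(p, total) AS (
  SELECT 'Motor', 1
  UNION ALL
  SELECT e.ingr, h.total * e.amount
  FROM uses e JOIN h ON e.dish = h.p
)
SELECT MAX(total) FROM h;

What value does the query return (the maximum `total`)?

10

Base: (Motor, total=1).
Iteration 1: components of {Motor} -> Bolt = 1*2 = 2, Seal = 1*2 = 2.
Iteration 2: components of {Bolt,Seal} -> Panel = 2*5 = 10.
Iteration 3: no further components; recursion stops.
total values: 1, 2, 2, 10; the maximum is 10.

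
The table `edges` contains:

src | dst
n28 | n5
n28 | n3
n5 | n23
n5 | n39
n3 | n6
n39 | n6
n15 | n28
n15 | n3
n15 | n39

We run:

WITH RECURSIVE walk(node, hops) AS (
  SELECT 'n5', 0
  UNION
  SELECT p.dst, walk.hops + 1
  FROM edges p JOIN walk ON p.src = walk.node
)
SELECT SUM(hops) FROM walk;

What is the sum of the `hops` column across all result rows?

4

Base: (n5, hops=0).
Iteration 1: edges from {n5} -> (n23, hops=1), (n39, hops=1).
Iteration 2: edges from {n23,n39} -> (n6, hops=2).
Iteration 3: no outgoing edges from {n6}; recursion stops.
SUM(hops) = 0 + 1 + 1 + 2 = 4.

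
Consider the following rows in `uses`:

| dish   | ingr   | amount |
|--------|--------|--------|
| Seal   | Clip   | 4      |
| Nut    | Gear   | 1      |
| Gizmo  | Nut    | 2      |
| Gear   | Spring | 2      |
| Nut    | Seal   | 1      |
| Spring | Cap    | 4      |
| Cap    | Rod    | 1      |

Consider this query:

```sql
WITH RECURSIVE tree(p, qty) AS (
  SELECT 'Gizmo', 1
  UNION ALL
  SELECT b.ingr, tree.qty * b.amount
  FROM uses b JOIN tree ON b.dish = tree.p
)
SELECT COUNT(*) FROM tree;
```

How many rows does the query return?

8

Base: (Gizmo, qty=1).
Iteration 1: components of {Gizmo} -> Nut = 1*2 = 2.
Iteration 2: components of {Nut} -> Gear = 2*1 = 2, Seal = 2*1 = 2.
Iteration 3: components of {Gear,Seal} -> Clip = 2*4 = 8, Spring = 2*2 = 4.
Iteration 4: components of {Clip,Spring} -> Cap = 4*4 = 16.
Iteration 5: components of {Cap} -> Rod = 16*1 = 16.
Iteration 6: no further components; recursion stops.
Total rows emitted: 8.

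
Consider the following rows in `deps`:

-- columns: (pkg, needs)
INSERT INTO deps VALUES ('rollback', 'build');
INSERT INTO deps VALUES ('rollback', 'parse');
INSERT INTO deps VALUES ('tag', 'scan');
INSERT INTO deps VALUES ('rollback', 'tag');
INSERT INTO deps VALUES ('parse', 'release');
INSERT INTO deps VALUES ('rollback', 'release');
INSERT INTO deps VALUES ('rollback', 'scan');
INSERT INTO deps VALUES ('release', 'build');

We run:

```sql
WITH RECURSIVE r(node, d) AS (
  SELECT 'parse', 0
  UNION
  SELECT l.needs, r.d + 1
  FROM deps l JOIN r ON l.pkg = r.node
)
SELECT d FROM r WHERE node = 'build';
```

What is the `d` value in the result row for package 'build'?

2

Base: (parse, d=0).
Iteration 1: edges from {parse} -> (release, d=1).
Iteration 2: edges from {release} -> (build, d=2).
Iteration 3: no outgoing edges from {build}; recursion stops.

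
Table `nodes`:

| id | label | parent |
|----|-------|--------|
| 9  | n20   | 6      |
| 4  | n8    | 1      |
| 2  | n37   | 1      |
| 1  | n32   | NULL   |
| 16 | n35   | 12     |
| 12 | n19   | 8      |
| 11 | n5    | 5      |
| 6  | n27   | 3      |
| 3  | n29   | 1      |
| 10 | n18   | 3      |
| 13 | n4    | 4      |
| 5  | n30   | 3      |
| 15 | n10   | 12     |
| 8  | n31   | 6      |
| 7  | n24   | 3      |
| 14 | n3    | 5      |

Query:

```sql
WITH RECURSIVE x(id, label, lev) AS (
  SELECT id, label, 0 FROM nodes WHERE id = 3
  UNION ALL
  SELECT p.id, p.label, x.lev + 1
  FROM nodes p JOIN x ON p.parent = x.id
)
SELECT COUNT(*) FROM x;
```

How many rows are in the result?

Base: id=3 (n29) at lev 0.
Iteration 1: rows with parent in {3} -> n30 (id 5, lev 1), n27 (id 6, lev 1), n24 (id 7, lev 1), n18 (id 10, lev 1).
Iteration 2: rows with parent in {5,6,7,10} -> n31 (id 8, lev 2), n20 (id 9, lev 2), n5 (id 11, lev 2), n3 (id 14, lev 2).
Iteration 3: rows with parent in {8,9,11,14} -> n19 (id 12, lev 3).
Iteration 4: rows with parent in {12} -> n10 (id 15, lev 4), n35 (id 16, lev 4).
Iteration 5: no rows with parent in {15,16}; recursion stops.
Total rows emitted: 12.

12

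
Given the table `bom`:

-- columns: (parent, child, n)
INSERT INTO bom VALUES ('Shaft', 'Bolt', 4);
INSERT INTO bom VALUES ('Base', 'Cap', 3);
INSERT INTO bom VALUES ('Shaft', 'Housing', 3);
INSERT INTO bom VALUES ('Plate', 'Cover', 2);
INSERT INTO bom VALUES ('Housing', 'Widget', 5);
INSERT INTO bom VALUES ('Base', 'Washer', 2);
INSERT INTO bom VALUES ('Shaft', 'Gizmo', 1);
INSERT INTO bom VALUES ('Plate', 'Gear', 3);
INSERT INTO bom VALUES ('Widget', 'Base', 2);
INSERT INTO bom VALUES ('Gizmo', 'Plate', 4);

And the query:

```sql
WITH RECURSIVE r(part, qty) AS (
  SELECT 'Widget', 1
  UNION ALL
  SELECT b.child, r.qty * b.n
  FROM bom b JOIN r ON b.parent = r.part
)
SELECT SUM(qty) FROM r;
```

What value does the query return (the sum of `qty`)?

13

Base: (Widget, qty=1).
Iteration 1: components of {Widget} -> Base = 1*2 = 2.
Iteration 2: components of {Base} -> Cap = 2*3 = 6, Washer = 2*2 = 4.
Iteration 3: no further components; recursion stops.
SUM(qty) = 1 + 2 + 6 + 4 = 13.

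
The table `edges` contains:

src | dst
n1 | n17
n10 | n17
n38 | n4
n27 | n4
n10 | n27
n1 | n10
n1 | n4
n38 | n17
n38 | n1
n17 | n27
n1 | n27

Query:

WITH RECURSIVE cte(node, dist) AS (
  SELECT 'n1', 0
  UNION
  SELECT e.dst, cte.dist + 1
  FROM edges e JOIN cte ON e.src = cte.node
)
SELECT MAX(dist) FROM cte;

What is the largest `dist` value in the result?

4

Base: (n1, dist=0).
Iteration 1: edges from {n1} -> (n10, dist=1), (n17, dist=1), (n27, dist=1), (n4, dist=1).
Iteration 2: edges from {n10,n17,n27,n4} -> (n17, dist=2), (n27, dist=2), (n4, dist=2). [UNION drops 1 duplicate row(s)]
Iteration 3: edges from {n17,n27,n4} -> (n27, dist=3), (n4, dist=3).
Iteration 4: edges from {n27,n4} -> (n4, dist=4).
Iteration 5: no outgoing edges from {n4}; recursion stops.
dist values: 0, 1, 1, 1, 1, 2, 2, 2, 3, 3, 4; the maximum is 4.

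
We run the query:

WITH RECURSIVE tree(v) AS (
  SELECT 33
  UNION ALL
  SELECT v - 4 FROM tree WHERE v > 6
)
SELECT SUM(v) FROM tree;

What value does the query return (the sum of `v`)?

152

Base: v=33.
Iteration 1: 33 > 6 holds -> v = 33 - 4 = 29.
Iteration 2: 29 > 6 holds -> v = 29 - 4 = 25.
Iteration 3: 25 > 6 holds -> v = 25 - 4 = 21.
Iteration 4: 21 > 6 holds -> v = 21 - 4 = 17.
Iteration 5: 17 > 6 holds -> v = 17 - 4 = 13.
Iteration 6: 13 > 6 holds -> v = 13 - 4 = 9.
Iteration 7: 9 > 6 holds -> v = 9 - 4 = 5.
Iteration 8: 5 > 6 fails; recursion stops.
SUM(v) = 33 + 29 + 25 + 21 + 17 + 13 + 9 + 5 = 152.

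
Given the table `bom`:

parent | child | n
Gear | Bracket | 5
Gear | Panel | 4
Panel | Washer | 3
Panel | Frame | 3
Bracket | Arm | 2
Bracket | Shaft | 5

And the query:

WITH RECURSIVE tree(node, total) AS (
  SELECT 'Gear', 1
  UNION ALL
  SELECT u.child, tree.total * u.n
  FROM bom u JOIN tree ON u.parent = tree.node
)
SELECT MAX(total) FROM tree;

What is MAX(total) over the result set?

25

Base: (Gear, total=1).
Iteration 1: components of {Gear} -> Bracket = 1*5 = 5, Panel = 1*4 = 4.
Iteration 2: components of {Bracket,Panel} -> Arm = 5*2 = 10, Frame = 4*3 = 12, Shaft = 5*5 = 25, Washer = 4*3 = 12.
Iteration 3: no further components; recursion stops.
total values: 1, 5, 4, 10, 25, 12, 12; the maximum is 25.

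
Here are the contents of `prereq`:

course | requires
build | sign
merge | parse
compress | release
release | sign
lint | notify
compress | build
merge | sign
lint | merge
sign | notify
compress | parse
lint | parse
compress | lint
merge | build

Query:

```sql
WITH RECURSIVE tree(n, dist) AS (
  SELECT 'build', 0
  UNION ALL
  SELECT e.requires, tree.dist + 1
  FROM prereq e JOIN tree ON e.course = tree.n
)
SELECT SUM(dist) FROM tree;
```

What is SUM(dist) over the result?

Base: (build, dist=0).
Iteration 1: edges from {build} -> (sign, dist=1).
Iteration 2: edges from {sign} -> (notify, dist=2).
Iteration 3: no outgoing edges from {notify}; recursion stops.
SUM(dist) = 0 + 1 + 2 = 3.

3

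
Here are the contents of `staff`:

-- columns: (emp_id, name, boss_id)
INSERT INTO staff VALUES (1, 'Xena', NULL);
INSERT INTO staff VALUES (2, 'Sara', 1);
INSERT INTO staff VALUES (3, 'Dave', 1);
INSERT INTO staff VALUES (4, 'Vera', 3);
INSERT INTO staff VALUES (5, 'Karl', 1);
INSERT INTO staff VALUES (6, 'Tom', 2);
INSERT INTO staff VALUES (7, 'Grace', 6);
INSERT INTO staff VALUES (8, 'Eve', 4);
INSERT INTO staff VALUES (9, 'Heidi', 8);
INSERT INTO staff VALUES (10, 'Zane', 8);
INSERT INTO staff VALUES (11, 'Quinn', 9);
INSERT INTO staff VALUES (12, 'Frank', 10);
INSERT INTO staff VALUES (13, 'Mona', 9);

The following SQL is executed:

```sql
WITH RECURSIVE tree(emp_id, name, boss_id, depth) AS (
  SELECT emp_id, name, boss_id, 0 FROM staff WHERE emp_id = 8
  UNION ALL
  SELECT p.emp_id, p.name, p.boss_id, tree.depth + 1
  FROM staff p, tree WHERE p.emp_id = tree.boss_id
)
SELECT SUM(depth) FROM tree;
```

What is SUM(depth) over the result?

Base: emp_id=8 (Eve), boss_id=4, depth 0.
Iteration 1: join on emp_id=4 -> Vera (id 4, boss_id=3, depth 1).
Iteration 2: join on emp_id=3 -> Dave (id 3, boss_id=1, depth 2).
Iteration 3: join on emp_id=1 -> Xena (id 1, boss_id=NULL, depth 3).
Iteration 4: boss_id is NULL; no match; recursion stops.
SUM(depth) = 0 + 1 + 2 + 3 = 6.

6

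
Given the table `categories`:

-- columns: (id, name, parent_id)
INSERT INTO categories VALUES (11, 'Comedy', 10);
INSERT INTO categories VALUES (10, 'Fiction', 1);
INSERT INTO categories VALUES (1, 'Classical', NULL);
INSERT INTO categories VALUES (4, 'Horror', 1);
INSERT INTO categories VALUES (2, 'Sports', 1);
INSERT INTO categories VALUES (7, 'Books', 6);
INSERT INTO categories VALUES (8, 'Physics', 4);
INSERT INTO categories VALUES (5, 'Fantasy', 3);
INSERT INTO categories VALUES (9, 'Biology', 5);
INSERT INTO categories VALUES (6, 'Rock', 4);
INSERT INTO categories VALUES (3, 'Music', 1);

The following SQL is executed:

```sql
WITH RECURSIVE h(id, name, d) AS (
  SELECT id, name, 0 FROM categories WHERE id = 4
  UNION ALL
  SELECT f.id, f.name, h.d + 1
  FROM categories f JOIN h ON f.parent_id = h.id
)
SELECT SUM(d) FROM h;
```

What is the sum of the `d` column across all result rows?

4

Base: id=4 (Horror) at d 0.
Iteration 1: rows with parent_id in {4} -> Rock (id 6, d 1), Physics (id 8, d 1).
Iteration 2: rows with parent_id in {6,8} -> Books (id 7, d 2).
Iteration 3: no rows with parent_id in {7}; recursion stops.
SUM(d) = 0 + 1 + 1 + 2 = 4.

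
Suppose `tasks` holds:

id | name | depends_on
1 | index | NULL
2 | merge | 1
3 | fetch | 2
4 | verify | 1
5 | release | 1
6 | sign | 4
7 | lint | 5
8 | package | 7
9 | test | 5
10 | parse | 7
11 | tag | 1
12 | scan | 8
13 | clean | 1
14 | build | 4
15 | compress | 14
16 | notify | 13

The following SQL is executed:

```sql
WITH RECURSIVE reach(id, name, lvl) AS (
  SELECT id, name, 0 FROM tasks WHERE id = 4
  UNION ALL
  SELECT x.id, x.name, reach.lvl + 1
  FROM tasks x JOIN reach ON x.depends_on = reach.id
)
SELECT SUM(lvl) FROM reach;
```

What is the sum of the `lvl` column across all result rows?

4

Base: id=4 (verify) at lvl 0.
Iteration 1: rows with depends_on in {4} -> sign (id 6, lvl 1), build (id 14, lvl 1).
Iteration 2: rows with depends_on in {6,14} -> compress (id 15, lvl 2).
Iteration 3: no rows with depends_on in {15}; recursion stops.
SUM(lvl) = 0 + 1 + 1 + 2 = 4.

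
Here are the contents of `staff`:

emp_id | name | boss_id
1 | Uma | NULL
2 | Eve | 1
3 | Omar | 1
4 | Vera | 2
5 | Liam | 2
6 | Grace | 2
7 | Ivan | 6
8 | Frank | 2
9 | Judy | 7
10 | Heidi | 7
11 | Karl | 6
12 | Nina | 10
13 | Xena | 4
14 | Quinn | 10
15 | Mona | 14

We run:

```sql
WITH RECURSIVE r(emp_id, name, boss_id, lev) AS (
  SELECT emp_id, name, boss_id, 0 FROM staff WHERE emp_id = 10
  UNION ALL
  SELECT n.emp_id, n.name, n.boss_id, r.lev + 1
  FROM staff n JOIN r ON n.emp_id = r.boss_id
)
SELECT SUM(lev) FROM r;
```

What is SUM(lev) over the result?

Base: emp_id=10 (Heidi), boss_id=7, lev 0.
Iteration 1: join on emp_id=7 -> Ivan (id 7, boss_id=6, lev 1).
Iteration 2: join on emp_id=6 -> Grace (id 6, boss_id=2, lev 2).
Iteration 3: join on emp_id=2 -> Eve (id 2, boss_id=1, lev 3).
Iteration 4: join on emp_id=1 -> Uma (id 1, boss_id=NULL, lev 4).
Iteration 5: boss_id is NULL; no match; recursion stops.
SUM(lev) = 0 + 1 + 2 + 3 + 4 = 10.

10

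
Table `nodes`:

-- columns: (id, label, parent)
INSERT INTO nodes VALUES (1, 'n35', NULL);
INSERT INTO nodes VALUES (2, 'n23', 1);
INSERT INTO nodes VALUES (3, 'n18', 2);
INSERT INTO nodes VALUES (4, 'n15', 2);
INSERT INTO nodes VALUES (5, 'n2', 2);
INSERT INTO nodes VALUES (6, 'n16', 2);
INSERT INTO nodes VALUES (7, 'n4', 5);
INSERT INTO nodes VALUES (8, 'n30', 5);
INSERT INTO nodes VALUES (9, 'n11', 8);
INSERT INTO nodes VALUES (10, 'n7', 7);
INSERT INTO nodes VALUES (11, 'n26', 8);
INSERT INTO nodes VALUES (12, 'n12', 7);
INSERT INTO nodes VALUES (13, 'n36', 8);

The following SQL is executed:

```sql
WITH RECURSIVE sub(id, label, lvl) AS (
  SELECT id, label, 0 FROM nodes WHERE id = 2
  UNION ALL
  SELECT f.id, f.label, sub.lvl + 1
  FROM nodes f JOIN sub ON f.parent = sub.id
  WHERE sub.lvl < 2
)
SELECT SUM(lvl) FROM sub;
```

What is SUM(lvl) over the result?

8

Base: id=2 (n23) at lvl 0.
Iteration 1: rows with parent in {2} -> n18 (id 3, lvl 1), n15 (id 4, lvl 1), n2 (id 5, lvl 1), n16 (id 6, lvl 1).
Iteration 2: rows with parent in {3,4,5,6} -> n4 (id 7, lvl 2), n30 (id 8, lvl 2).
Iteration 3: lvl < 2 fails for all current rows; recursion stops.
SUM(lvl) = 0 + 1 + 1 + 1 + 1 + 2 + 2 = 8.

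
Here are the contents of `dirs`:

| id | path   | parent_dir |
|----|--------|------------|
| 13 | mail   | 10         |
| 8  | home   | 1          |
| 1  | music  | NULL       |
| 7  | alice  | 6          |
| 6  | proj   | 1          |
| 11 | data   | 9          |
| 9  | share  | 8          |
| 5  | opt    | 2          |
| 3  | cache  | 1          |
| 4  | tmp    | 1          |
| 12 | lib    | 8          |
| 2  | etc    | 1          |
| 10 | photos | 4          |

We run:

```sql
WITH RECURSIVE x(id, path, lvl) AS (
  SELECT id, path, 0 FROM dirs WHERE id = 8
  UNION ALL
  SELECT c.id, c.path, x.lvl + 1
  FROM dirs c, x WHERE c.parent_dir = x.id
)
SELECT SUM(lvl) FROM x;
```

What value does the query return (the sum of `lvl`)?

4

Base: id=8 (home) at lvl 0.
Iteration 1: rows with parent_dir in {8} -> share (id 9, lvl 1), lib (id 12, lvl 1).
Iteration 2: rows with parent_dir in {9,12} -> data (id 11, lvl 2).
Iteration 3: no rows with parent_dir in {11}; recursion stops.
SUM(lvl) = 0 + 1 + 1 + 2 = 4.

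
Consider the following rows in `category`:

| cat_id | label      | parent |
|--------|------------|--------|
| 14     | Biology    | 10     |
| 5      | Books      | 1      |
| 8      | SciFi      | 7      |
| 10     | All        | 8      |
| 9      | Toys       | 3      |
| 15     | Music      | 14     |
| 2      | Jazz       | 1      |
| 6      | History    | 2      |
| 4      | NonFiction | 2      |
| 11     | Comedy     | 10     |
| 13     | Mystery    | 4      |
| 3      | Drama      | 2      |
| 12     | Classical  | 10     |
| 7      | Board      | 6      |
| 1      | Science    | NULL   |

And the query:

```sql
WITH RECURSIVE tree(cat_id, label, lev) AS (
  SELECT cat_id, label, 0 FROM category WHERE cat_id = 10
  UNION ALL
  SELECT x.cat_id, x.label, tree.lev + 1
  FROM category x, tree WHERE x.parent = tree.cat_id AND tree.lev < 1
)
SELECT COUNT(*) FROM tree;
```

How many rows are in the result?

Base: cat_id=10 (All) at lev 0.
Iteration 1: rows with parent in {10} -> Comedy (id 11, lev 1), Classical (id 12, lev 1), Biology (id 14, lev 1).
Iteration 2: lev < 1 fails for all current rows; recursion stops.
Total rows emitted: 4.

4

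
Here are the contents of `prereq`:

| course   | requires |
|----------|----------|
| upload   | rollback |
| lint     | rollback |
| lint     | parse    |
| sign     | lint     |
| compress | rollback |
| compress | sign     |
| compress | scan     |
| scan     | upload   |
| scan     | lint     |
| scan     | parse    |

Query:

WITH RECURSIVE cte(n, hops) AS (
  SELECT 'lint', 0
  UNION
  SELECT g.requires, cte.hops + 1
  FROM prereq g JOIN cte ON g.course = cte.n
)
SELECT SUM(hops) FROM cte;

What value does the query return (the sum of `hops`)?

Base: (lint, hops=0).
Iteration 1: edges from {lint} -> (parse, hops=1), (rollback, hops=1).
Iteration 2: no outgoing edges from {parse,rollback}; recursion stops.
SUM(hops) = 0 + 1 + 1 = 2.

2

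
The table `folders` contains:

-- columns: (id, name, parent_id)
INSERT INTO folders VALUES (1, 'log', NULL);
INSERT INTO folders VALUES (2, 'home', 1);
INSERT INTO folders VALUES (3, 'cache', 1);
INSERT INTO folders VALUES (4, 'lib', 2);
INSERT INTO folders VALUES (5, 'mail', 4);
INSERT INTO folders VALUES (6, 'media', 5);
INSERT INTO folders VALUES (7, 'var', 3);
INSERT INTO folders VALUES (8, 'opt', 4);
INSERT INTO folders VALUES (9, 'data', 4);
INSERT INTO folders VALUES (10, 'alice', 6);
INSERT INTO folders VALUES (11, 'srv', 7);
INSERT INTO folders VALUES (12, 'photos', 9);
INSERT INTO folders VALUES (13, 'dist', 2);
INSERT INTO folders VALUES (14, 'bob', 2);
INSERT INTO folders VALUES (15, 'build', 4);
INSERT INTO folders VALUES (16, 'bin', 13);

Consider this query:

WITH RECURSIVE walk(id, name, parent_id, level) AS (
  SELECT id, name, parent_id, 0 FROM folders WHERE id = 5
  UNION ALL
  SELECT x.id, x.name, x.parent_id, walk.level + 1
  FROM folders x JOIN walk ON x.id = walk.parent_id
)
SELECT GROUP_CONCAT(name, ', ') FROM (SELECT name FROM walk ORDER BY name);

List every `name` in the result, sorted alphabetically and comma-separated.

Base: id=5 (mail), parent_id=4, level 0.
Iteration 1: join on id=4 -> lib (id 4, parent_id=2, level 1).
Iteration 2: join on id=2 -> home (id 2, parent_id=1, level 2).
Iteration 3: join on id=1 -> log (id 1, parent_id=NULL, level 3).
Iteration 4: parent_id is NULL; no match; recursion stops.

home, lib, log, mail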